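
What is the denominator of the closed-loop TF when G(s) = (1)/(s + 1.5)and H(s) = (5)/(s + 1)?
Characteristic poly = G_den * H_den + G_num * H_num = (s^2 + 2.5*s + 1.5) + (5) = s^2 + 2.5*s + 6.5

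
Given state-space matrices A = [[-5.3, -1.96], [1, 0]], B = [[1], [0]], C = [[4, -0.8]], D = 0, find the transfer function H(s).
H(s) = C(sI - A)⁻¹B + D.
Characteristic polynomial det(sI - A) = s^2 + 5.3*s + 1.96.
Numerator from C·adj(sI-A)·B + D·det(sI-A) = 4*s - 0.8.
H(s) = (4*s - 0.8)/(s^2 + 5.3*s + 1.96)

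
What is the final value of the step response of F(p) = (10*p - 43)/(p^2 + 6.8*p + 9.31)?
FVT: lim_{t→∞} y(t) = lim_{p→0} p*Y(p) where Y(p) = F(p)/p.
= lim_{p→0} F(p) = F(0) = num(0)/den(0) = -43/9.31 = -4.619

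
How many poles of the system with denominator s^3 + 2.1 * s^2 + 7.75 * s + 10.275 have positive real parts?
s^3 + 2.1*s^2 + 7.75*s + 10.275 = (s + 1.5)(s^2 + 0.6*s + 6.85). Poles: -0.3 + 2.6j, -0.3 - 2.6j, -1.5. RHP poles (Re>0): 0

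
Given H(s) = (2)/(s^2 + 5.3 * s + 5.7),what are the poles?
Set denominator = 0: s^2 + 5.3*s + 5.7 = (s + 1.5)(s + 3.8) = 0 → Poles: -1.5, -3.8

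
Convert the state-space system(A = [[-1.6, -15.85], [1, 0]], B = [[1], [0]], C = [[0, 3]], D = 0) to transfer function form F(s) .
F(s) = C(sI - A)⁻¹B + D.
Characteristic polynomial det(sI - A) = s^2 + 1.6*s + 15.85.
Numerator from C·adj(sI-A)·B + D·det(sI-A) = 3.
F(s) = (3)/(s^2 + 1.6*s + 15.85)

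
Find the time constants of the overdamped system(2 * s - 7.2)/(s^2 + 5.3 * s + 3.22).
Overdamped: real poles at -0.7, -4.6. τ = -1/pole → τ₁ = 1.429, τ₂ = 0.2174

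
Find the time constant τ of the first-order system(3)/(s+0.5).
First-order system: τ = -1/pole. Pole = -0.5. τ = -1/(-0.5) = 2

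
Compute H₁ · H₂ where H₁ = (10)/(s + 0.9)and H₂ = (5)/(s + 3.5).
Series: H = H₁ · H₂ = (n₁·n₂)/(d₁·d₂).
Num: n₁·n₂ = 50. Den: d₁·d₂ = s^2 + 4.4*s + 3.15.
H(s) = (50)/(s^2 + 4.4*s + 3.15)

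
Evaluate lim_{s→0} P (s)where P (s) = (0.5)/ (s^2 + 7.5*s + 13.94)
DC gain = P(0) = num(0)/den(0) = 0.5/13.94 = 0.03587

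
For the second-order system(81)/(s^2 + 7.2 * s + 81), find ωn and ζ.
Standard form: ωn²/(s²+2ζωn·s+ωn²).
const=81=ωn² → ωn=9, s coeff=7.2=2ζωn → ζ=0.4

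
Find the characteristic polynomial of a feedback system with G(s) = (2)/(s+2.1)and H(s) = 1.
Characteristic poly = G_den * H_den + G_num * H_num = (s + 2.1) + (2) = s + 4.1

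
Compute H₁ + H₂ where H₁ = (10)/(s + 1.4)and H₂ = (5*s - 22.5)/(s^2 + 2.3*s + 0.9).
Parallel: H = H₁ + H₂ = (n₁·d₂ + n₂·d₁)/(d₁·d₂).
n₁·d₂ = 10*s^2 + 23*s + 9. n₂·d₁ = 5*s^2 - 15.5*s - 31.5. Sum = 15*s^2 + 7.5*s - 22.5. d₁·d₂ = s^3 + 3.7*s^2 + 4.12*s + 1.26.
H(s) = (15*s^2 + 7.5*s - 22.5)/(s^3 + 3.7*s^2 + 4.12*s + 1.26)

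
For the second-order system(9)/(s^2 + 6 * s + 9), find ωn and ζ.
Standard form: ωn²/(s²+2ζωn·s+ωn²).
const=9=ωn² → ωn=3, s coeff=6=2ζωn → ζ=1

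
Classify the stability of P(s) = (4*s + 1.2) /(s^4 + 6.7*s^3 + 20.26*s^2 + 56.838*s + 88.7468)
Denominator: s^4 + 6.7*s^3 + 20.26*s^2 + 56.838*s + 88.7468 = (s + 3.1)(s + 3.4)(s^2 + 0.2*s + 8.42). Poles: -0.1 + 2.9j, -0.1 - 2.9j, -3.1, -3.4. Stable (all poles in LHP)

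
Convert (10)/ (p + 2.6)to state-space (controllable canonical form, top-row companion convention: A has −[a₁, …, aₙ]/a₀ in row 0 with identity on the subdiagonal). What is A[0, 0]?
Reachable canonical form for den = p + 2.6: top row of A = -[a₁,a₂,...,aₙ]/a₀, ones on the subdiagonal, zeros elsewhere.
A = [[-2.6]].
A[0,0] = -2.6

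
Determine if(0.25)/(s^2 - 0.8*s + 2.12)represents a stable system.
Denominator: s^2 - 0.8*s + 2.12. Poles: 0.4 + 1.4j, 0.4 - 1.4j. All Re(p)<0: No (unstable)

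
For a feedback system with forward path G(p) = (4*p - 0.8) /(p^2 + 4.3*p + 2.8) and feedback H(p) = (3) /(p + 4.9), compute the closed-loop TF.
Closed-loop T = G/(1+GH).
Numerator: G_num * H_den = 4*p^2 + 18.8*p - 3.92.
Denominator: G_den * H_den + G_num * H_num = (p^3 + 9.2*p^2 + 23.87*p + 13.72) + (12*p - 2.4) = p^3 + 9.2*p^2 + 35.87*p + 11.32.
T(p) = (4*p^2 + 18.8*p - 3.92)/(p^3 + 9.2*p^2 + 35.87*p + 11.32)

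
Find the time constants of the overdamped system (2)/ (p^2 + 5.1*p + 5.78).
Overdamped: real poles at -1.7, -3.4. τ = -1/pole → τ₁ = 0.5882, τ₂ = 0.2941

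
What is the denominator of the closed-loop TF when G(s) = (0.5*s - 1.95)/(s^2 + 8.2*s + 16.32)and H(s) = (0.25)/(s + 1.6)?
Characteristic poly = G_den * H_den + G_num * H_num = (s^3 + 9.8*s^2 + 29.44*s + 26.112) + (0.125*s - 0.4875) = s^3 + 9.8*s^2 + 29.565*s + 25.6245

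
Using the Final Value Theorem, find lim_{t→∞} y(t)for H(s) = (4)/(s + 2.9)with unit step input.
FVT: lim_{t→∞} y(t) = lim_{s→0} s*Y(s) where Y(s) = H(s)/s.
= lim_{s→0} H(s) = H(0) = num(0)/den(0) = 4/2.9 = 1.379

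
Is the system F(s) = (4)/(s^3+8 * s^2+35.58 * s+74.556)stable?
Denominator: s^3 + 8*s^2 + 35.58*s + 74.556 = (s + 3.8)(s^2 + 4.2*s + 19.62). Poles: -2.1 + 3.9j, -2.1 - 3.9j, -3.8. All Re(p)<0: Yes (stable)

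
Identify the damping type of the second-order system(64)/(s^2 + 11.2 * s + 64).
Standard form: ωn²/(s²+2ζωn·s+ωn²) gives ωn=8, ζ=0.7.
Underdamped (ζ = 0.7 < 1)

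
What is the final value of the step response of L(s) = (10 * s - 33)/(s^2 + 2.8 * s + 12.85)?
FVT: lim_{t→∞} y(t) = lim_{s→0} s*Y(s) where Y(s) = L(s)/s.
= lim_{s→0} L(s) = L(0) = num(0)/den(0) = -33/12.85 = -2.568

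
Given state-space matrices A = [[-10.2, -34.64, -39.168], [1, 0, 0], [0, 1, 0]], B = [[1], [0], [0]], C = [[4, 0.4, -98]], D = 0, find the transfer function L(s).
L(s) = C(sI - A)⁻¹B + D.
Characteristic polynomial det(sI - A) = s^3 + 10.2*s^2 + 34.64*s + 39.168.
Numerator from C·adj(sI-A)·B + D·det(sI-A) = 4*s^2 + 0.4*s - 98.
L(s) = (4*s^2 + 0.4*s - 98)/(s^3 + 10.2*s^2 + 34.64*s + 39.168)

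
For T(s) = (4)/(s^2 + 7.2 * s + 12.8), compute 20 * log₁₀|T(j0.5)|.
Substitute s = j*0.5: T(j0.5) = 0.294493 - 0.0844761j.
|T(j0.5)| = sqrt(Re² + Im²) = 0.3064.
20*log₁₀(0.3064) = -10.28 dB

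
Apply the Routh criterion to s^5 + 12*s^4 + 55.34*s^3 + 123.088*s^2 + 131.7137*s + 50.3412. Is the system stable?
Routh array:
s^5: [1, 55.34, 131.7137]; s^4: [12, 123.088, 50.3412]; s^3: [45.0827, 127.5186]; s^2: [89.1454, 50.3412]; s^1: [102.06]; s^0: [50.3412]
First column: [1, 12, 45.0827, 89.1454, 102.06, 50.3412]. Sign changes = 0.
Yes, stable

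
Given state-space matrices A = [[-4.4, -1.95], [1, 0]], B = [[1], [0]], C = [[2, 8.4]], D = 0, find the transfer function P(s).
P(s) = C(sI - A)⁻¹B + D.
Characteristic polynomial det(sI - A) = s^2 + 4.4*s + 1.95.
Numerator from C·adj(sI-A)·B + D·det(sI-A) = 2*s + 8.4.
P(s) = (2*s + 8.4)/(s^2 + 4.4*s + 1.95)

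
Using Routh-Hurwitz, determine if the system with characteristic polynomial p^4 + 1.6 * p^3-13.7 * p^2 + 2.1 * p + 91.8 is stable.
Routh array:
p^4: [1, -13.7, 91.8]; p^3: [1.6, 2.1]; p^2: [-15.0125, 91.8]; p^1: [11.8838]; p^0: [91.8]
First column: [1, 1.6, -15.0125, 11.8838, 91.8]. Sign changes = 2.
No, unstable (2 RHP root(s))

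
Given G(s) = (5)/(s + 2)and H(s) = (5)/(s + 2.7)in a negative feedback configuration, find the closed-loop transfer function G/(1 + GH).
Closed-loop T = G/(1+GH).
Numerator: G_num * H_den = 5*s + 13.5.
Denominator: G_den * H_den + G_num * H_num = (s^2 + 4.7*s + 5.4) + (25) = s^2 + 4.7*s + 30.4.
T(s) = (5*s + 13.5)/(s^2 + 4.7*s + 30.4)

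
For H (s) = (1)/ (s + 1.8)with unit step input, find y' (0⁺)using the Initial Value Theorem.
IVT: y'(0⁺) = lim_{s→∞} s²·Y(s) = lim_{s→∞} s·H(s).
deg(num) = 0, deg(den) = 1, relative degree = 1, so s·H(s) → (leading num)/(leading den) = 1/1 = 1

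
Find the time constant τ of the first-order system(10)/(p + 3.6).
First-order system: τ = -1/pole. Pole = -3.6. τ = -1/(-3.6) = 0.2778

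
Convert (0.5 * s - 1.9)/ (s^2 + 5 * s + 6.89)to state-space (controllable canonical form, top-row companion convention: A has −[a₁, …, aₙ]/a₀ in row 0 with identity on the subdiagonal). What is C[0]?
Reachable canonical form: C = numerator coefficients (right-aligned, zero-padded to length n).
num = 0.5*s - 1.9, C = [[0.5, -1.9]].
C[0] = 0.5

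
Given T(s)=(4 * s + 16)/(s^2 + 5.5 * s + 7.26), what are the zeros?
Set numerator = 0: 4*s + 16 = 0 → Zeros: -4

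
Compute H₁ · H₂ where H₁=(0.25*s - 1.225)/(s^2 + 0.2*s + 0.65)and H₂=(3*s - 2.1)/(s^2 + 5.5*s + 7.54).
Series: H = H₁ · H₂ = (n₁·n₂)/(d₁·d₂).
Num: n₁·n₂ = 0.75*s^2 - 4.2*s + 2.5725. Den: d₁·d₂ = s^4 + 5.7*s^3 + 9.29*s^2 + 5.083*s + 4.901.
H(s) = (0.75*s^2 - 4.2*s + 2.5725)/(s^4 + 5.7*s^3 + 9.29*s^2 + 5.083*s + 4.901)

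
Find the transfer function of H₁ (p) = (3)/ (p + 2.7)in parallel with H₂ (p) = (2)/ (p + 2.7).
Parallel: H = H₁ + H₂ = (n₁·d₂ + n₂·d₁)/(d₁·d₂).
n₁·d₂ = 3*p + 8.1. n₂·d₁ = 2*p + 5.4. Sum = 5*p + 13.5. d₁·d₂ = p^2 + 5.4*p + 7.29.
H(p) = (5*p + 13.5)/(p^2 + 5.4*p + 7.29)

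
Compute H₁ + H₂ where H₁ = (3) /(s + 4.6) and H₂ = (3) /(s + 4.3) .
Parallel: H = H₁ + H₂ = (n₁·d₂ + n₂·d₁)/(d₁·d₂).
n₁·d₂ = 3*s + 12.9. n₂·d₁ = 3*s + 13.8. Sum = 6*s + 26.7. d₁·d₂ = s^2 + 8.9*s + 19.78.
H(s) = (6*s + 26.7)/(s^2 + 8.9*s + 19.78)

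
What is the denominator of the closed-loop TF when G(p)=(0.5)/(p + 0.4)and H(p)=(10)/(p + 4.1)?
Characteristic poly = G_den * H_den + G_num * H_num = (p^2 + 4.5*p + 1.64) + (5) = p^2 + 4.5*p + 6.64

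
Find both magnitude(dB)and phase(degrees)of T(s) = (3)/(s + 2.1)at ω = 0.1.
Substitute s = j*0.1: T(j0.1) = 1.42534 - 0.0678733j.
|T| = 20*log₁₀(sqrt(Re²+Im²)) = 3.09 dB.
∠T = atan2(Im, Re) = -2.73°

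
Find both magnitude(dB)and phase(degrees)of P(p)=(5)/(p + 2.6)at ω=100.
Substitute p = j*100: P(j100) = 0.00129912 - 0.0499662j.
|P| = 20*log₁₀(sqrt(Re²+Im²)) = -26.02 dB.
∠P = atan2(Im, Re) = -88.51°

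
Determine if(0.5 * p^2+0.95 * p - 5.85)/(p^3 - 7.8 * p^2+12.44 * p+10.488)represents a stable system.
Denominator: p^3 - 7.8*p^2 + 12.44*p + 10.488 = (p - 4.6)(p - 3.8)(p + 0.6). Poles: -0.6, 3.8, 4.6. All Re(p)<0: No (unstable)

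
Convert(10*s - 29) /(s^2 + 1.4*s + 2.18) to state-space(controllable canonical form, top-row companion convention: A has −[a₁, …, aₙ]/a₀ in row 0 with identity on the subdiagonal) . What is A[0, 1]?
Reachable canonical form for den = s^2 + 1.4*s + 2.18: top row of A = -[a₁,a₂,...,aₙ]/a₀, ones on the subdiagonal, zeros elsewhere.
A = [[-1.4, -2.18], [1, 0]].
A[0,1] = -2.18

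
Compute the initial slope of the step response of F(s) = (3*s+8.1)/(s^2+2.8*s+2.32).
IVT: y'(0⁺) = lim_{s→∞} s²·Y(s) = lim_{s→∞} s·F(s).
deg(num) = 1, deg(den) = 2, relative degree = 1, so s·F(s) → (leading num)/(leading den) = 3/1 = 3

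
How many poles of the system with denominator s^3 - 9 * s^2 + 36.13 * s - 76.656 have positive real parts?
s^3 - 9*s^2 + 36.13*s - 76.656 = (s - 4.8)(s^2 - 4.2*s + 15.97). Poles: 2.1 + 3.4j, 2.1 - 3.4j, 4.8. RHP poles (Re>0): 3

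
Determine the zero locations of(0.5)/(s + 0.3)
Numerator is a nonzero constant (0.5) → Zeros: none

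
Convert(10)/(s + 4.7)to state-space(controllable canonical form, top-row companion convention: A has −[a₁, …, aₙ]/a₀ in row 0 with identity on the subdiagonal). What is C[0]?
Reachable canonical form: C = numerator coefficients (right-aligned, zero-padded to length n).
num = 10, C = [[10]].
C[0] = 10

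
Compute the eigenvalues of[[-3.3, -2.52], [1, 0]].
Eigenvalues solve det(λI - A) = 0.
Characteristic polynomial: λ^2 + 3.3*λ + 2.52 = 0.
Factor: (λ + 2.1)(λ + 1.2) = 0.
Roots: -1.2, -2.1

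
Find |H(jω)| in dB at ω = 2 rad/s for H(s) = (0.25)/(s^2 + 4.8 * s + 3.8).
Substitute s = j*2: H(j2) = -0.000542299 - 0.0260304j.
|H(j2)| = sqrt(Re² + Im²) = 0.02604.
20*log₁₀(0.02604) = -31.69 dB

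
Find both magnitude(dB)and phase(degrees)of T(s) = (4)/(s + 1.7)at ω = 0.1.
Substitute s = j*0.1: T(j0.1) = 2.34483 - 0.137931j.
|T| = 20*log₁₀(sqrt(Re²+Im²)) = 7.42 dB.
∠T = atan2(Im, Re) = -3.37°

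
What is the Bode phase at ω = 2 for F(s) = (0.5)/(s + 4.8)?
Substitute s = j*2: F(j2) = 0.0887574 - 0.0369822j.
∠F(j2) = atan2(Im, Re) = atan2(-0.0369822, 0.0887574) = -22.62°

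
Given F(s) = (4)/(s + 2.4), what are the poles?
Set denominator = 0: s + 2.4 = 0 → Poles: -2.4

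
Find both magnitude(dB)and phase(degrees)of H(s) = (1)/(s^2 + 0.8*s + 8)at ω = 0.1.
Substitute s = j*0.1: H(j0.1) = 0.125144 - 0.00125301j.
|H| = 20*log₁₀(sqrt(Re²+Im²)) = -18.05 dB.
∠H = atan2(Im, Re) = -0.57°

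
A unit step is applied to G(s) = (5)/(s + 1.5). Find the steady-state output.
FVT: lim_{t→∞} y(t) = lim_{s→0} s*Y(s) where Y(s) = G(s)/s.
= lim_{s→0} G(s) = G(0) = num(0)/den(0) = 5/1.5 = 3.333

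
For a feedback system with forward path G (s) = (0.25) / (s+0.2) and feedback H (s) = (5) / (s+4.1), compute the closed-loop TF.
Closed-loop T = G/(1+GH).
Numerator: G_num * H_den = 0.25*s + 1.025.
Denominator: G_den * H_den + G_num * H_num = (s^2 + 4.3*s + 0.82) + (1.25) = s^2 + 4.3*s + 2.07.
T(s) = (0.25*s + 1.025)/(s^2 + 4.3*s + 2.07)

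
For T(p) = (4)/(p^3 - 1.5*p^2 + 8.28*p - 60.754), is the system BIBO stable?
Denominator: p^3 - 1.5*p^2 + 8.28*p - 60.754 = (p - 3.7)(p^2 + 2.2*p + 16.42). Poles: -1.1 + 3.9j, -1.1 - 3.9j, 3.7. All Re(p)<0: No (unstable)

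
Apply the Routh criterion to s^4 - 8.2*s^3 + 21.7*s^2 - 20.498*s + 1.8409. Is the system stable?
Routh array:
s^4: [1, 21.7, 1.8409]; s^3: [-8.2, -20.498]; s^2: [19.2002, 1.8409]; s^1: [-19.7118]; s^0: [1.8409]
First column: [1, -8.2, 19.2002, -19.7118, 1.8409]. Sign changes = 4.
No, unstable (4 RHP root(s))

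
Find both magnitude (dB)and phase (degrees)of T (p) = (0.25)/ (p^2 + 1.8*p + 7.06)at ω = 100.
Substitute p = j*100: T(j100) = -2.50095e-05 - 4.5049e-07j.
|T| = 20*log₁₀(sqrt(Re²+Im²)) = -92.04 dB.
∠T = atan2(Im, Re) = -178.97°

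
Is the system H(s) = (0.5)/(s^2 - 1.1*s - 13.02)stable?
Denominator: s^2 - 1.1*s - 13.02 = (s - 4.2)(s + 3.1). Poles: -3.1, 4.2. All Re(p)<0: No (unstable)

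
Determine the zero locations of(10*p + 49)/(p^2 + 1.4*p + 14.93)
Set numerator = 0: 10*p + 49 = 0 → Zeros: -4.9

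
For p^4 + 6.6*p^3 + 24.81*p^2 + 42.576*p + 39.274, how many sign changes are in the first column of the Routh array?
Routh array:
p^4: [1, 24.81, 39.274]; p^3: [6.6, 42.576]; p^2: [18.3591, 39.274]; p^1: [28.4572]; p^0: [39.274]
First column: [1, 6.6, 18.3591, 28.4572, 39.274]. Sign changes = 0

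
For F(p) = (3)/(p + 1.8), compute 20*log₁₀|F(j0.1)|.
Substitute p = j*0.1: F(j0.1) = 1.66154 - 0.0923077j.
|F(j0.1)| = sqrt(Re² + Im²) = 1.664.
20*log₁₀(1.664) = 4.42 dB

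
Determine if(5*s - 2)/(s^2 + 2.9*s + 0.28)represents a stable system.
Denominator: s^2 + 2.9*s + 0.28 = (s + 2.8)(s + 0.1). Poles: -0.1, -2.8. All Re(p)<0: Yes (stable)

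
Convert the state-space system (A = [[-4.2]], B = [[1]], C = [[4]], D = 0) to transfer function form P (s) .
P(s) = C(sI - A)⁻¹B + D.
Characteristic polynomial det(sI - A) = s + 4.2.
Numerator from C·adj(sI-A)·B + D·det(sI-A) = 4.
P(s) = (4)/(s + 4.2)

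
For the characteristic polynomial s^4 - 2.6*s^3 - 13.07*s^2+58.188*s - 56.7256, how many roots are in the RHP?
s^4 - 2.6*s^3 - 13.07*s^2 + 58.188*s - 56.7256 = (s - 1.7)(s + 4.3)(s^2 - 5.2*s + 7.76). Poles: -4.3, 1.7, 2.6 + 1j, 2.6 - 1j. RHP poles (Re>0): 3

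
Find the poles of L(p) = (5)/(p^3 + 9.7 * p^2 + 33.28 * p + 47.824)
Set denominator = 0: p^3 + 9.7*p^2 + 33.28*p + 47.824 = (p + 4.9)(p^2 + 4.8*p + 9.76) = 0 → Poles: -2.4 + 2j, -2.4 - 2j, -4.9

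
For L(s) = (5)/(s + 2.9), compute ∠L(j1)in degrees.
Substitute s = j*1: L(j1) = 1.54091 - 0.53135j.
∠L(j1) = atan2(Im, Re) = atan2(-0.53135, 1.54091) = -19.03°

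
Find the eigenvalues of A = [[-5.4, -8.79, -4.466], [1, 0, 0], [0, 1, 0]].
Eigenvalues solve det(λI - A) = 0.
Characteristic polynomial: λ^3 + 5.4*λ^2 + 8.79*λ + 4.466 = 0.
Factor: (λ + 2.9)(λ + 1.4)(λ + 1.1) = 0.
Roots: -1.1, -1.4, -2.9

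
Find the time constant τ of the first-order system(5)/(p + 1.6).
First-order system: τ = -1/pole. Pole = -1.6. τ = -1/(-1.6) = 0.625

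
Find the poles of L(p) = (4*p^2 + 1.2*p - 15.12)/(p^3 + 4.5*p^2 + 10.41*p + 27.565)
Set denominator = 0: p^3 + 4.5*p^2 + 10.41*p + 27.565 = (p + 3.7)(p^2 + 0.8*p + 7.45) = 0 → Poles: -0.4 + 2.7j, -0.4 - 2.7j, -3.7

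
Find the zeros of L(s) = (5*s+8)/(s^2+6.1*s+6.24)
Set numerator = 0: 5*s + 8 = 0 → Zeros: -1.6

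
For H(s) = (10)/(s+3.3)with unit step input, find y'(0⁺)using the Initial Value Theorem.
IVT: y'(0⁺) = lim_{s→∞} s²·Y(s) = lim_{s→∞} s·H(s).
deg(num) = 0, deg(den) = 1, relative degree = 1, so s·H(s) → (leading num)/(leading den) = 10/1 = 10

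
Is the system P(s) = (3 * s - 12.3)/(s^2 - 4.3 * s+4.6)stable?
Denominator: s^2 - 4.3*s + 4.6 = (s - 2.3)(s - 2). Poles: 2, 2.3. All Re(p)<0: No (unstable)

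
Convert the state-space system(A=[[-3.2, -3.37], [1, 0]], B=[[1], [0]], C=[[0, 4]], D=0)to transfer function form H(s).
H(s) = C(sI - A)⁻¹B + D.
Characteristic polynomial det(sI - A) = s^2 + 3.2*s + 3.37.
Numerator from C·adj(sI-A)·B + D·det(sI-A) = 4.
H(s) = (4)/(s^2 + 3.2*s + 3.37)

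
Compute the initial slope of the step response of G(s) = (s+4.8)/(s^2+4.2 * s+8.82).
IVT: y'(0⁺) = lim_{s→∞} s²·Y(s) = lim_{s→∞} s·G(s).
deg(num) = 1, deg(den) = 2, relative degree = 1, so s·G(s) → (leading num)/(leading den) = 1/1 = 1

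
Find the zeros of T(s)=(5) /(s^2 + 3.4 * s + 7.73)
Numerator is a nonzero constant (5) → Zeros: none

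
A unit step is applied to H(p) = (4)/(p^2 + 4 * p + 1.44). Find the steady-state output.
FVT: lim_{t→∞} y(t) = lim_{p→0} p*Y(p) where Y(p) = H(p)/p.
= lim_{p→0} H(p) = H(0) = num(0)/den(0) = 4/1.44 = 2.778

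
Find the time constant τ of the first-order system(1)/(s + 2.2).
First-order system: τ = -1/pole. Pole = -2.2. τ = -1/(-2.2) = 0.4545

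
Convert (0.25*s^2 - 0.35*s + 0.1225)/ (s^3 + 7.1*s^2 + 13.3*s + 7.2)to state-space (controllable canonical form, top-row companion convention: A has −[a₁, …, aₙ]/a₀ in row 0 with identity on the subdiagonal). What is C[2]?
Reachable canonical form: C = numerator coefficients (right-aligned, zero-padded to length n).
num = 0.25*s^2 - 0.35*s + 0.1225, C = [[0.25, -0.35, 0.1225]].
C[2] = 0.1225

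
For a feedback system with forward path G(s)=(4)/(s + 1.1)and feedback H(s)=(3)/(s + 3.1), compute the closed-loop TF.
Closed-loop T = G/(1+GH).
Numerator: G_num * H_den = 4*s + 12.4.
Denominator: G_den * H_den + G_num * H_num = (s^2 + 4.2*s + 3.41) + (12) = s^2 + 4.2*s + 15.41.
T(s) = (4*s + 12.4)/(s^2 + 4.2*s + 15.41)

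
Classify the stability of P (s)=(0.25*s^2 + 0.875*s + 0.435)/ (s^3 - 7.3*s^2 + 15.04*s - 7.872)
Denominator: s^3 - 7.3*s^2 + 15.04*s - 7.872 = (s - 0.8)(s - 4.1)(s - 2.4). Poles: 0.8, 2.4, 4.1. Unstable (3 pole(s) in RHP)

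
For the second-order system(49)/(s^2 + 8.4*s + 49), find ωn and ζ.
Standard form: ωn²/(s²+2ζωn·s+ωn²).
const=49=ωn² → ωn=7, s coeff=8.4=2ζωn → ζ=0.6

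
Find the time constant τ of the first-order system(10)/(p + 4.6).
First-order system: τ = -1/pole. Pole = -4.6. τ = -1/(-4.6) = 0.2174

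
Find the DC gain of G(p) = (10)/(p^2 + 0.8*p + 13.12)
DC gain = G(0) = num(0)/den(0) = 10/13.12 = 0.7622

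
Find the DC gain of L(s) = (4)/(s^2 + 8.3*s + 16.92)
DC gain = L(0) = num(0)/den(0) = 4/16.92 = 0.2364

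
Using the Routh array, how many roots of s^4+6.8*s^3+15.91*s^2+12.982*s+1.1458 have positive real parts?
Routh array:
s^4: [1, 15.91, 1.1458]; s^3: [6.8, 12.982]; s^2: [14.0009, 1.1458]; s^1: [12.4255]; s^0: [1.1458]
First column: [1, 6.8, 14.0009, 12.4255, 1.1458]. Sign changes = RHP roots = 0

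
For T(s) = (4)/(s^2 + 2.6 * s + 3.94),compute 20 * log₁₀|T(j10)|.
Substitute s = j*10: T(j10) = -0.0387983 - 0.0105013j.
|T(j10)| = sqrt(Re² + Im²) = 0.04019.
20*log₁₀(0.04019) = -27.92 dB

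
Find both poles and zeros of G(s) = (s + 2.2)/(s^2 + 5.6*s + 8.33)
Set denominator = 0: s^2 + 5.6*s + 8.33 = 0 → Poles: -2.8 + 0.7j, -2.8 - 0.7j
Set numerator = 0: s + 2.2 = 0 → Zeros: -2.2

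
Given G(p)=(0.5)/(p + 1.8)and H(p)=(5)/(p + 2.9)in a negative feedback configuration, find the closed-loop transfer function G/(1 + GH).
Closed-loop T = G/(1+GH).
Numerator: G_num * H_den = 0.5*p + 1.45.
Denominator: G_den * H_den + G_num * H_num = (p^2 + 4.7*p + 5.22) + (2.5) = p^2 + 4.7*p + 7.72.
T(p) = (0.5*p + 1.45)/(p^2 + 4.7*p + 7.72)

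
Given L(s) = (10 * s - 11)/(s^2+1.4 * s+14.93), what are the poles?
Set denominator = 0: s^2 + 1.4*s + 14.93 = 0 → Poles: -0.7 + 3.8j, -0.7 - 3.8j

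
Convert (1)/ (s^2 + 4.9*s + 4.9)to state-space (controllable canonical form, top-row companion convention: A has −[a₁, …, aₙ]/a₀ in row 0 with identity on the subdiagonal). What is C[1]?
Reachable canonical form: C = numerator coefficients (right-aligned, zero-padded to length n).
num = 1, C = [[0, 1]].
C[1] = 1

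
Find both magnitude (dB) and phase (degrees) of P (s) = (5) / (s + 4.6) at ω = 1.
Substitute s = j*1: P(j1) = 1.03791 - 0.225632j.
|P| = 20*log₁₀(sqrt(Re²+Im²)) = 0.52 dB.
∠P = atan2(Im, Re) = -12.26°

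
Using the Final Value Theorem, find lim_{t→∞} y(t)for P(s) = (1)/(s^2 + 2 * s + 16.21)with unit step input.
FVT: lim_{t→∞} y(t) = lim_{s→0} s*Y(s) where Y(s) = P(s)/s.
= lim_{s→0} P(s) = P(0) = num(0)/den(0) = 1/16.21 = 0.06169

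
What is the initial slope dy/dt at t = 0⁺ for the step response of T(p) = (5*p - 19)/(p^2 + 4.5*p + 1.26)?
IVT: y'(0⁺) = lim_{p→∞} p²·Y(p) = lim_{p→∞} p·T(p).
deg(num) = 1, deg(den) = 2, relative degree = 1, so p·T(p) → (leading num)/(leading den) = 5/1 = 5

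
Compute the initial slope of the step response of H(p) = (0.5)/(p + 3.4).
IVT: y'(0⁺) = lim_{p→∞} p²·Y(p) = lim_{p→∞} p·H(p).
deg(num) = 0, deg(den) = 1, relative degree = 1, so p·H(p) → (leading num)/(leading den) = 0.5/1 = 0.5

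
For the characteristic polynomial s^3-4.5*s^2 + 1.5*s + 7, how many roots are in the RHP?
s^3 - 4.5*s^2 + 1.5*s + 7 = (s - 3.5)(s - 2)(s + 1). Poles: -1, 2, 3.5. RHP poles (Re>0): 2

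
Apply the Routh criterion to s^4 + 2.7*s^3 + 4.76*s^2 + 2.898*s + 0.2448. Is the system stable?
Routh array:
s^4: [1, 4.76, 0.2448]; s^3: [2.7, 2.898]; s^2: [3.68667, 0.2448]; s^1: [2.71872]; s^0: [0.2448]
First column: [1, 2.7, 3.68667, 2.71872, 0.2448]. Sign changes = 0.
Yes, stable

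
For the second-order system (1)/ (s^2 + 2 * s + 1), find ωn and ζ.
Standard form: ωn²/(s²+2ζωn·s+ωn²).
const=1=ωn² → ωn=1, s coeff=2=2ζωn → ζ=1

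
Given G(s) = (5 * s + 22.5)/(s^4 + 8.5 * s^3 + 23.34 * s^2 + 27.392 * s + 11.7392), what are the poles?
Set denominator = 0: s^4 + 8.5*s^3 + 23.34*s^2 + 27.392*s + 11.7392 = (s + 4.6)(s + 1.1)(s^2 + 2.8*s + 2.32) = 0 → Poles: -1.1, -1.4 + 0.6j, -1.4 - 0.6j, -4.6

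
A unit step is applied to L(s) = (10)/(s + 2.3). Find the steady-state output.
FVT: lim_{t→∞} y(t) = lim_{s→0} s*Y(s) where Y(s) = L(s)/s.
= lim_{s→0} L(s) = L(0) = num(0)/den(0) = 10/2.3 = 4.348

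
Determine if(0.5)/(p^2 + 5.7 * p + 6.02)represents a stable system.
Denominator: p^2 + 5.7*p + 6.02 = (p + 4.3)(p + 1.4). Poles: -1.4, -4.3. All Re(p)<0: Yes (stable)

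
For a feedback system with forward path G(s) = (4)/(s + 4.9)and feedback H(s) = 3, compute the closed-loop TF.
Closed-loop T = G/(1+GH).
Numerator: G_num * H_den = 4.
Denominator: G_den * H_den + G_num * H_num = (s + 4.9) + (12) = s + 16.9.
T(s) = (4)/(s + 16.9)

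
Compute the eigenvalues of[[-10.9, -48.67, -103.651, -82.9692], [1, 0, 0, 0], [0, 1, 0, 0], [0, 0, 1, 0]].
Eigenvalues solve det(λI - A) = 0.
Characteristic polynomial: λ^4 + 10.9*λ^3 + 48.67*λ^2 + 103.651*λ + 82.9692 = 0.
Factor: (λ + 1.9)(λ + 3.6)(λ^2 + 5.4*λ + 12.13) = 0.
Roots: -1.9, -2.7 + 2.2j, -2.7 - 2.2j, -3.6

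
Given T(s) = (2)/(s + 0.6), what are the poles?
Set denominator = 0: s + 0.6 = 0 → Poles: -0.6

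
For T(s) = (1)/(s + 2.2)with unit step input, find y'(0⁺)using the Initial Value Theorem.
IVT: y'(0⁺) = lim_{s→∞} s²·Y(s) = lim_{s→∞} s·T(s).
deg(num) = 0, deg(den) = 1, relative degree = 1, so s·T(s) → (leading num)/(leading den) = 1/1 = 1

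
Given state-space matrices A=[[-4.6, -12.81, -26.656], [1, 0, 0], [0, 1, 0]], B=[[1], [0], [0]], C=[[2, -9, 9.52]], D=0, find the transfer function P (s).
P(s) = C(sI - A)⁻¹B + D.
Characteristic polynomial det(sI - A) = s^3 + 4.6*s^2 + 12.81*s + 26.656.
Numerator from C·adj(sI-A)·B + D·det(sI-A) = 2*s^2 - 9*s + 9.52.
P(s) = (2*s^2 - 9*s + 9.52)/(s^3 + 4.6*s^2 + 12.81*s + 26.656)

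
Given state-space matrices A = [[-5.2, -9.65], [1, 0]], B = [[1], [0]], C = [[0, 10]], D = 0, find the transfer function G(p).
G(p) = C(pI - A)⁻¹B + D.
Characteristic polynomial det(pI - A) = p^2 + 5.2*p + 9.65.
Numerator from C·adj(pI-A)·B + D·det(pI-A) = 10.
G(p) = (10)/(p^2 + 5.2*p + 9.65)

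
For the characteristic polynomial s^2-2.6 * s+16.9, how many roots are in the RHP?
Poles: 1.3 + 3.9j, 1.3 - 3.9j. RHP poles (Re>0): 2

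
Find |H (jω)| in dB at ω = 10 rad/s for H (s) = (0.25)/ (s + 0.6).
Substitute s = j*10: H(j10) = 0.00149462 - 0.0249103j.
|H(j10)| = sqrt(Re² + Im²) = 0.02496.
20*log₁₀(0.02496) = -32.06 dB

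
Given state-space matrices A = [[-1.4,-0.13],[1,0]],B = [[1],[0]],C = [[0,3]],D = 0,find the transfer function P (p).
P(p) = C(pI - A)⁻¹B + D.
Characteristic polynomial det(pI - A) = p^2 + 1.4*p + 0.13.
Numerator from C·adj(pI-A)·B + D·det(pI-A) = 3.
P(p) = (3)/(p^2 + 1.4*p + 0.13)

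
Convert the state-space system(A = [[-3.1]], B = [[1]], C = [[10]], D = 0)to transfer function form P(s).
P(s) = C(sI - A)⁻¹B + D.
Characteristic polynomial det(sI - A) = s + 3.1.
Numerator from C·adj(sI-A)·B + D·det(sI-A) = 10.
P(s) = (10)/(s + 3.1)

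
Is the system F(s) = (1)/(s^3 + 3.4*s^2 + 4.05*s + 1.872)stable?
Denominator: s^3 + 3.4*s^2 + 4.05*s + 1.872 = (s + 1.6)(s^2 + 1.8*s + 1.17). Poles: -0.9 + 0.6j, -0.9 - 0.6j, -1.6. All Re(p)<0: Yes (stable)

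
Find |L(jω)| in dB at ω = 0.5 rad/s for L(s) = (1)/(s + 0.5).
Substitute s = j*0.5: L(j0.5) = 1 - 1j.
|L(j0.5)| = sqrt(Re² + Im²) = 1.414.
20*log₁₀(1.414) = 3.01 dB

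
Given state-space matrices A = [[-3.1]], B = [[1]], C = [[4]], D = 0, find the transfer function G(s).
G(s) = C(sI - A)⁻¹B + D.
Characteristic polynomial det(sI - A) = s + 3.1.
Numerator from C·adj(sI-A)·B + D·det(sI-A) = 4.
G(s) = (4)/(s + 3.1)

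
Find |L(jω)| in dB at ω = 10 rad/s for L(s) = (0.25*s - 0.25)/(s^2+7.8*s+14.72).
Substitute s = j*10: L(j10) = 0.0161956 - 0.0145021j.
|L(j10)| = sqrt(Re² + Im²) = 0.02174.
20*log₁₀(0.02174) = -33.25 dB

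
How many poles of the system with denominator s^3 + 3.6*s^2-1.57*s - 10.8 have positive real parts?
s^3 + 3.6*s^2 - 1.57*s - 10.8 = (s - 1.6)(s + 2.5)(s + 2.7). Poles: -2.5, -2.7, 1.6. RHP poles (Re>0): 1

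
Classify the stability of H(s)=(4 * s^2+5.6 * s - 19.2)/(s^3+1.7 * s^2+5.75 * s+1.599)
Denominator: s^3 + 1.7*s^2 + 5.75*s + 1.599 = (s + 0.3)(s^2 + 1.4*s + 5.33). Poles: -0.3, -0.7 + 2.2j, -0.7 - 2.2j. Stable (all poles in LHP)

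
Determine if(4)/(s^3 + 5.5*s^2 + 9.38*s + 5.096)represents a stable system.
Denominator: s^3 + 5.5*s^2 + 9.38*s + 5.096 = (s + 1.4)(s + 2.8)(s + 1.3). Poles: -1.3, -1.4, -2.8. All Re(p)<0: Yes (stable)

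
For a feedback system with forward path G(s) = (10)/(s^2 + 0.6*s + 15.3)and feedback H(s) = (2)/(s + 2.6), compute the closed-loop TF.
Closed-loop T = G/(1+GH).
Numerator: G_num * H_den = 10*s + 26.
Denominator: G_den * H_den + G_num * H_num = (s^3 + 3.2*s^2 + 16.86*s + 39.78) + (20) = s^3 + 3.2*s^2 + 16.86*s + 59.78.
T(s) = (10*s + 26)/(s^3 + 3.2*s^2 + 16.86*s + 59.78)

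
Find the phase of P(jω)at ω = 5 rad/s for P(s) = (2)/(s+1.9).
Substitute s = j*5: P(j5) = 0.132821 - 0.349528j.
∠P(j5) = atan2(Im, Re) = atan2(-0.349528, 0.132821) = -69.19°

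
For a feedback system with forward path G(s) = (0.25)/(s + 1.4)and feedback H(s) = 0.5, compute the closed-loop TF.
Closed-loop T = G/(1+GH).
Numerator: G_num * H_den = 0.25.
Denominator: G_den * H_den + G_num * H_num = (s + 1.4) + (0.125) = s + 1.525.
T(s) = (0.25)/(s + 1.525)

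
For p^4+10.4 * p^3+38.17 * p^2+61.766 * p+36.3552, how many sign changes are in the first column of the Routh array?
Routh array:
p^4: [1, 38.17, 36.3552]; p^3: [10.4, 61.766]; p^2: [32.231, 36.3552]; p^1: [50.0352]; p^0: [36.3552]
First column: [1, 10.4, 32.231, 50.0352, 36.3552]. Sign changes = 0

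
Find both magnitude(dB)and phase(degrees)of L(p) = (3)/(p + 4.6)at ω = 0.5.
Substitute p = j*0.5: L(j0.5) = 0.644559 - 0.0700607j.
|L| = 20*log₁₀(sqrt(Re²+Im²)) = -3.76 dB.
∠L = atan2(Im, Re) = -6.20°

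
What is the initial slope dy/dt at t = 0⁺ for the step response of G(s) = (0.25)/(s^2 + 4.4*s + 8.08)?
IVT: y'(0⁺) = lim_{s→∞} s²·Y(s) = lim_{s→∞} s·G(s).
deg(num) = 0, deg(den) = 2, relative degree = 2 ≥ 2, so s·G(s) → 0. Initial slope = 0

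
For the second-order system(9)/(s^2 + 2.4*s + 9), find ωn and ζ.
Standard form: ωn²/(s²+2ζωn·s+ωn²).
const=9=ωn² → ωn=3, s coeff=2.4=2ζωn → ζ=0.4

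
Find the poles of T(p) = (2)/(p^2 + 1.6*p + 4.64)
Set denominator = 0: p^2 + 1.6*p + 4.64 = 0 → Poles: -0.8 + 2j, -0.8 - 2j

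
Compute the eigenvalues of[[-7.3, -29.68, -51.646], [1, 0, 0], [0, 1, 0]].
Eigenvalues solve det(λI - A) = 0.
Characteristic polynomial: λ^3 + 7.3*λ^2 + 29.68*λ + 51.646 = 0.
Factor: (λ + 3.1)(λ^2 + 4.2*λ + 16.66) = 0.
Roots: -2.1 + 3.5j, -2.1 - 3.5j, -3.1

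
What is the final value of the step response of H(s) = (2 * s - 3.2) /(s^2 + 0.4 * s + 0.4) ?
FVT: lim_{t→∞} y(t) = lim_{s→0} s*Y(s) where Y(s) = H(s)/s.
= lim_{s→0} H(s) = H(0) = num(0)/den(0) = -3.2/0.4 = -8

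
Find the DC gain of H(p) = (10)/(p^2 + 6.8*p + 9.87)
DC gain = H(0) = num(0)/den(0) = 10/9.87 = 1.013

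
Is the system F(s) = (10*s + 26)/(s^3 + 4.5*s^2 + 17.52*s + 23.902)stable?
Denominator: s^3 + 4.5*s^2 + 17.52*s + 23.902 = (s + 1.9)(s^2 + 2.6*s + 12.58). Poles: -1.3 + 3.3j, -1.3 - 3.3j, -1.9. All Re(p)<0: Yes (stable)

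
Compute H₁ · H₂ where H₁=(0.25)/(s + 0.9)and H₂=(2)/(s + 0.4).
Series: H = H₁ · H₂ = (n₁·n₂)/(d₁·d₂).
Num: n₁·n₂ = 0.5. Den: d₁·d₂ = s^2 + 1.3*s + 0.36.
H(s) = (0.5)/(s^2 + 1.3*s + 0.36)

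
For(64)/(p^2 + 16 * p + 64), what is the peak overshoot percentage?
Standard form: ωn²/(p²+2ζωn·p+ωn²) → ωn = 8, ζ = 1.
ζ ≥ 1, so the response is non-oscillatory: peak overshoot = 0%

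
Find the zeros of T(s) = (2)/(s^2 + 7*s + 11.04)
Numerator is a nonzero constant (2) → Zeros: none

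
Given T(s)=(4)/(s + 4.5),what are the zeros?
Numerator is a nonzero constant (4) → Zeros: none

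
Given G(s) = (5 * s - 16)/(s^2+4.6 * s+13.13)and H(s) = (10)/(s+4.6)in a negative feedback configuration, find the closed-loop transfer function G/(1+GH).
Closed-loop T = G/(1+GH).
Numerator: G_num * H_den = 5*s^2 + 7*s - 73.6.
Denominator: G_den * H_den + G_num * H_num = (s^3 + 9.2*s^2 + 34.29*s + 60.398) + (50*s - 160) = s^3 + 9.2*s^2 + 84.29*s - 99.602.
T(s) = (5*s^2 + 7*s - 73.6)/(s^3 + 9.2*s^2 + 84.29*s - 99.602)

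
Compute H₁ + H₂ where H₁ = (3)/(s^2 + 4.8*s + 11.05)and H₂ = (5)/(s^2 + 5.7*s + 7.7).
Parallel: H = H₁ + H₂ = (n₁·d₂ + n₂·d₁)/(d₁·d₂).
n₁·d₂ = 3*s^2 + 17.1*s + 23.1. n₂·d₁ = 5*s^2 + 24*s + 55.25. Sum = 8*s^2 + 41.1*s + 78.35. d₁·d₂ = s^4 + 10.5*s^3 + 46.11*s^2 + 99.945*s + 85.085.
H(s) = (8*s^2 + 41.1*s + 78.35)/(s^4 + 10.5*s^3 + 46.11*s^2 + 99.945*s + 85.085)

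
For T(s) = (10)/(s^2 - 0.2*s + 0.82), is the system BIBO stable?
Denominator: s^2 - 0.2*s + 0.82. Poles: 0.1 + 0.9j, 0.1 - 0.9j. All Re(p)<0: No (unstable)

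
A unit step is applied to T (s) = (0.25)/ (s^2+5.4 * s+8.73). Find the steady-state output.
FVT: lim_{t→∞} y(t) = lim_{s→0} s*Y(s) where Y(s) = T(s)/s.
= lim_{s→0} T(s) = T(0) = num(0)/den(0) = 0.25/8.73 = 0.02864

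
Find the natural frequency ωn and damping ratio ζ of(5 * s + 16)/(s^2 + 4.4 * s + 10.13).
Underdamped: complex pole -2.2 + 2.3j. ωn = |pole| = 3.183, ζ = -Re(pole)/ωn = 0.6912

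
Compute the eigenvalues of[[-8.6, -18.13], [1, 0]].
Eigenvalues solve det(λI - A) = 0.
Characteristic polynomial: λ^2 + 8.6*λ + 18.13 = 0.
Factor: (λ + 4.9)(λ + 3.7) = 0.
Roots: -3.7, -4.9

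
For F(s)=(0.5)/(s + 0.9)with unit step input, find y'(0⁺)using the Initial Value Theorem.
IVT: y'(0⁺) = lim_{s→∞} s²·Y(s) = lim_{s→∞} s·F(s).
deg(num) = 0, deg(den) = 1, relative degree = 1, so s·F(s) → (leading num)/(leading den) = 0.5/1 = 0.5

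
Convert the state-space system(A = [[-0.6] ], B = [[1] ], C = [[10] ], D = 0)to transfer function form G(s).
G(s) = C(sI - A)⁻¹B + D.
Characteristic polynomial det(sI - A) = s + 0.6.
Numerator from C·adj(sI-A)·B + D·det(sI-A) = 10.
G(s) = (10)/(s + 0.6)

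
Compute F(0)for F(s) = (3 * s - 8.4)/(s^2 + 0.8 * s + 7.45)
DC gain = F(0) = num(0)/den(0) = -8.4/7.45 = -1.128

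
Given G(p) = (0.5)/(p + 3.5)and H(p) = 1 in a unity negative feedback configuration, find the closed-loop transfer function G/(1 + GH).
Closed-loop T = G/(1+GH).
Numerator: G_num * H_den = 0.5.
Denominator: G_den * H_den + G_num * H_num = (p + 3.5) + (0.5) = p + 4.
T(p) = (0.5)/(p + 4)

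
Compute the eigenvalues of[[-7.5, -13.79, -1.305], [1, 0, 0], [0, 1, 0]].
Eigenvalues solve det(λI - A) = 0.
Characteristic polynomial: λ^3 + 7.5*λ^2 + 13.79*λ + 1.305 = 0.
Factor: (λ + 4.5)(λ + 0.1)(λ + 2.9) = 0.
Roots: -0.1, -2.9, -4.5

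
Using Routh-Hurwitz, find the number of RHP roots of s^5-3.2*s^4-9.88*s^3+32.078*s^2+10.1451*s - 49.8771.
Routh array:
s^5: [1, -9.88, 10.1451]; s^4: [-3.2, 32.078, -49.8771]; s^3: [0.144375, -5.44149]; s^2: [-88.53, -49.8771]; s^1: [-5.52283]; s^0: [-49.8771]
First column: [1, -3.2, 0.144375, -88.53, -5.52283, -49.8771]. Sign changes = RHP roots = 3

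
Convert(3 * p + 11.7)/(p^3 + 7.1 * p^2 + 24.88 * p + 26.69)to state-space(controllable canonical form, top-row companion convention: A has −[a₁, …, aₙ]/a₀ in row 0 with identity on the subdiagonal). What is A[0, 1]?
Reachable canonical form for den = p^3 + 7.1*p^2 + 24.88*p + 26.69: top row of A = -[a₁,a₂,...,aₙ]/a₀, ones on the subdiagonal, zeros elsewhere.
A = [[-7.1, -24.88, -26.69], [1, 0, 0], [0, 1, 0]].
A[0,1] = -24.88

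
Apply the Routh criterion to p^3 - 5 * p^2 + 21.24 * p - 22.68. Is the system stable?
Routh array:
p^3: [1, 21.24]; p^2: [-5, -22.68]; p^1: [16.704]; p^0: [-22.68]
First column: [1, -5, 16.704, -22.68]. Sign changes = 3.
No, unstable (3 RHP root(s))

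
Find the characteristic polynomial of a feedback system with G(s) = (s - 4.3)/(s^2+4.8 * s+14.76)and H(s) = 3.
Characteristic poly = G_den * H_den + G_num * H_num = (s^2 + 4.8*s + 14.76) + (3*s - 12.9) = s^2 + 7.8*s + 1.86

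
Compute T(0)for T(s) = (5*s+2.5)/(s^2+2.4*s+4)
DC gain = T(0) = num(0)/den(0) = 2.5/4 = 0.625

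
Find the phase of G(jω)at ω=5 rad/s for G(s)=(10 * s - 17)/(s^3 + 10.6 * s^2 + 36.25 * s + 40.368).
Substitute s = j*5: G(j5) = 0.123663 - 0.19162j.
∠G(j5) = atan2(Im, Re) = atan2(-0.19162, 0.123663) = -57.16°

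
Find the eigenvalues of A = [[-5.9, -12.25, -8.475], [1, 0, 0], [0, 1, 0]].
Eigenvalues solve det(λI - A) = 0.
Characteristic polynomial: λ^3 + 5.9*λ^2 + 12.25*λ + 8.475 = 0.
Factor: (λ + 1.5)(λ^2 + 4.4*λ + 5.65) = 0.
Roots: -1.5, -2.2 + 0.9j, -2.2 - 0.9j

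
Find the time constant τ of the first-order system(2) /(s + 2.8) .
First-order system: τ = -1/pole. Pole = -2.8. τ = -1/(-2.8) = 0.3571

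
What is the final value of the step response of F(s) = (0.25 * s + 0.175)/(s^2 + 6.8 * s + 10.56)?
FVT: lim_{t→∞} y(t) = lim_{s→0} s*Y(s) where Y(s) = F(s)/s.
= lim_{s→0} F(s) = F(0) = num(0)/den(0) = 0.175/10.56 = 0.01657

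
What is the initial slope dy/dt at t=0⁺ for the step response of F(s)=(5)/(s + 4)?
IVT: y'(0⁺) = lim_{s→∞} s²·Y(s) = lim_{s→∞} s·F(s).
deg(num) = 0, deg(den) = 1, relative degree = 1, so s·F(s) → (leading num)/(leading den) = 5/1 = 5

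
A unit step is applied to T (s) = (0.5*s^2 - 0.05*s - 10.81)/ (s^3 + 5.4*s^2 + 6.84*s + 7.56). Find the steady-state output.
FVT: lim_{t→∞} y(t) = lim_{s→0} s*Y(s) where Y(s) = T(s)/s.
= lim_{s→0} T(s) = T(0) = num(0)/den(0) = -10.81/7.56 = -1.43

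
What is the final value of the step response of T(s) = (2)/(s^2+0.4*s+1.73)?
FVT: lim_{t→∞} y(t) = lim_{s→0} s*Y(s) where Y(s) = T(s)/s.
= lim_{s→0} T(s) = T(0) = num(0)/den(0) = 2/1.73 = 1.156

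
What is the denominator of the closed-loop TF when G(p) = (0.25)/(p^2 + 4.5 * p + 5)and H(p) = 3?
Characteristic poly = G_den * H_den + G_num * H_num = (p^2 + 4.5*p + 5) + (0.75) = p^2 + 4.5*p + 5.75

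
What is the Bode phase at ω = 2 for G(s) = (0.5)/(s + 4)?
Substitute s = j*2: G(j2) = 0.1 - 0.05j.
∠G(j2) = atan2(Im, Re) = atan2(-0.05, 0.1) = -26.57°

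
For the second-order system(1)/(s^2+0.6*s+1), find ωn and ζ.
Standard form: ωn²/(s²+2ζωn·s+ωn²).
const=1=ωn² → ωn=1, s coeff=0.6=2ζωn → ζ=0.3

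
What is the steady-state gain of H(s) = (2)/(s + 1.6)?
DC gain = H(0) = num(0)/den(0) = 2/1.6 = 1.25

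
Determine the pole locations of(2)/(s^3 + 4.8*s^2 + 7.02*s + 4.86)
Set denominator = 0: s^3 + 4.8*s^2 + 7.02*s + 4.86 = (s + 3)(s^2 + 1.8*s + 1.62) = 0 → Poles: -0.9 + 0.9j, -0.9 - 0.9j, -3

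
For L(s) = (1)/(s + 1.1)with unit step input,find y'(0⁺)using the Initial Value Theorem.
IVT: y'(0⁺) = lim_{s→∞} s²·Y(s) = lim_{s→∞} s·L(s).
deg(num) = 0, deg(den) = 1, relative degree = 1, so s·L(s) → (leading num)/(leading den) = 1/1 = 1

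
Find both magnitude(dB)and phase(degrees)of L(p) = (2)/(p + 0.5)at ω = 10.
Substitute p = j*10: L(j10) = 0.00997506 - 0.199501j.
|L| = 20*log₁₀(sqrt(Re²+Im²)) = -13.99 dB.
∠L = atan2(Im, Re) = -87.14°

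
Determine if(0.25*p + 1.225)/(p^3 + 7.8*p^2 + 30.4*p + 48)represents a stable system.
Denominator: p^3 + 7.8*p^2 + 30.4*p + 48 = (p + 3)(p^2 + 4.8*p + 16). Poles: -2.4 + 3.2j, -2.4 - 3.2j, -3. All Re(p)<0: Yes (stable)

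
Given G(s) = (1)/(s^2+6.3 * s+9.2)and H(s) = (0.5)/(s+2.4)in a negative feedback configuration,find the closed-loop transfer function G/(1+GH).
Closed-loop T = G/(1+GH).
Numerator: G_num * H_den = s + 2.4.
Denominator: G_den * H_den + G_num * H_num = (s^3 + 8.7*s^2 + 24.32*s + 22.08) + (0.5) = s^3 + 8.7*s^2 + 24.32*s + 22.58.
T(s) = (s + 2.4)/(s^3 + 8.7*s^2 + 24.32*s + 22.58)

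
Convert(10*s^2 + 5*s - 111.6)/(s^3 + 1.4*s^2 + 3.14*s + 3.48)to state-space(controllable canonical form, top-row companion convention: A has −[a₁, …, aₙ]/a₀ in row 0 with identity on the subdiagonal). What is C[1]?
Reachable canonical form: C = numerator coefficients (right-aligned, zero-padded to length n).
num = 10*s^2 + 5*s - 111.6, C = [[10, 5, -111.6]].
C[1] = 5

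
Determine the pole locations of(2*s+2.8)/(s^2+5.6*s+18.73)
Set denominator = 0: s^2 + 5.6*s + 18.73 = 0 → Poles: -2.8 + 3.3j, -2.8 - 3.3j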